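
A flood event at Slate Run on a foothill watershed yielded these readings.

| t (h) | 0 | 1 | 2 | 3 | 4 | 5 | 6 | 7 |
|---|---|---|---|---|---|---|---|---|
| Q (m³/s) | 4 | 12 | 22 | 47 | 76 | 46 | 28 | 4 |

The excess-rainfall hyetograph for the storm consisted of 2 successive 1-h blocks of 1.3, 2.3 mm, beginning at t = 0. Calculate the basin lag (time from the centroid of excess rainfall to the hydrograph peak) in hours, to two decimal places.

t_L ≈ 2.86 h

Centroid of excess rainfall: t_c = Σ P_i·t̄_i / ΣP_i = 1.1389 h (block centres at 0.5, 1.5 h).
Hydrograph peak occurs at t = 4 h, so basin lag t_L = 4 − 1.1389 = 2.86 h.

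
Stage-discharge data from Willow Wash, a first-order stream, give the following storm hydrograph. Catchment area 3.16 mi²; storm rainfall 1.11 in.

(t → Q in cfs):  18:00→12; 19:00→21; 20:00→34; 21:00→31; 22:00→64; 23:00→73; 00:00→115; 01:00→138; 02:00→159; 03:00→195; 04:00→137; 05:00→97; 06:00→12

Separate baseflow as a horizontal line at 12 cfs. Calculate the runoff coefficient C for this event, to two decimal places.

ΣQ_DR = 932.0 cfs; V = ΣQ_DR·Δt = 3.355 × 10^6 ft³.
Runoff depth d = V / A = 0.4570 in.
C = d / P = 0.4570 / 1.11 = 0.41.

C ≈ 0.41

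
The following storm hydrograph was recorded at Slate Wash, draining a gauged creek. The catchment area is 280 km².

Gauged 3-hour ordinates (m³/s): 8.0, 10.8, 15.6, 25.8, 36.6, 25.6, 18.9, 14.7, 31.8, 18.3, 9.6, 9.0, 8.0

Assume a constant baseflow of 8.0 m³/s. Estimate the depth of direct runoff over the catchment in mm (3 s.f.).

d ≈ 4.96 mm

Direct runoff: 0.0, 2.8, 7.6, 17.8, 28.6, 17.6, 10.9, 6.7, 23.8, 10.3, 1.6, 1.0, 0.0 m³/s; ΣQ_DR = 128.7 m³/s.
V = ΣQ_DR · Δt = 128.7 × 10800 s = 1.390 × 10^6 m³.
Over A = 280 km², depth = V / A = 4.96 mm.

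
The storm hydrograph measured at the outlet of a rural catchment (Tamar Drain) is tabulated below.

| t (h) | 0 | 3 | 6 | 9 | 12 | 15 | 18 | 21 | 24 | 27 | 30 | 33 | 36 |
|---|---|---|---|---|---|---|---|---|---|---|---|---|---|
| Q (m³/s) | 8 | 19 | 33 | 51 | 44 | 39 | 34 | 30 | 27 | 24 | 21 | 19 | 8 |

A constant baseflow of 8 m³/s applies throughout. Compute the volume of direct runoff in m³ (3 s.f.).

V ≈ 2.73 × 10^6 m³

Direct-runoff ordinates (Q − Q_b): 0.0, 11.0, 25.0, 43.0, 36.0, 31.0, 26.0, 22.0, 19.0, 16.0, 13.0, 11.0, 0.0 m³/s.
ΣQ_DR = 253.0 m³/s.
With Δt = 3 h = 10800 s, V = ΣQ_DR · Δt = 253.0 × 10800 = 2.73 × 10^6 m³.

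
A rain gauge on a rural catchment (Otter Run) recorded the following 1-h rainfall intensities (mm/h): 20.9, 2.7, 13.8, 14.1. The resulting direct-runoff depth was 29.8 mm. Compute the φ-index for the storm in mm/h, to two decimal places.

Only the 3 blocks with intensity above φ contribute runoff: 20.9, 13.8, 14.1 mm/h.
Σ(I−φ)·Δt = d  ⇒  (20.9+13.8+14.1 − 3φ)·1 = 29.8
φ = (48.80 − 29.8/1) / 3 = 6.33 mm/h.

φ ≈ 6.33 mm/h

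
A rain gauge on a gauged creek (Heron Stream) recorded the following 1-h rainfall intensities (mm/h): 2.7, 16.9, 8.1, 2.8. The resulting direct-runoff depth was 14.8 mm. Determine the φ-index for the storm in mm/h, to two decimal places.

φ ≈ 5.10 mm/h

Only the 2 blocks with intensity above φ contribute runoff: 16.9, 8.1 mm/h.
Σ(I−φ)·Δt = d  ⇒  (16.9+8.1 − 2φ)·1 = 14.8
φ = (25.00 − 14.8/1) / 2 = 5.10 mm/h.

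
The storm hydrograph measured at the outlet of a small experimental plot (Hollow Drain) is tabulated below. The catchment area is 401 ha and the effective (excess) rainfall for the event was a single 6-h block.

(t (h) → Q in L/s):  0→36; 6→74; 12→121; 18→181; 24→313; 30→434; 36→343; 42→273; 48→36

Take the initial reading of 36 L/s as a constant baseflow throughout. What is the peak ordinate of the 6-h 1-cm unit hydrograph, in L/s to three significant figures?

U_p ≈ 497 L/s

Direct runoff: 0.0, 38.0, 85.0, 145.0, 277.0, 398.0, 307.0, 237.0, 0.0 L/s; ΣQ_DR = 1487 L/s, peak = 398.0 L/s.
Runoff depth d = ΣQ_DR·Δt / A = 1487 × 21600 / (401 ha) = 8.010 mm.
The 1-cm UH is the DRH scaled by (10 mm)/d, so U_p = 398.0 × 10/8.010 = 497 L/s.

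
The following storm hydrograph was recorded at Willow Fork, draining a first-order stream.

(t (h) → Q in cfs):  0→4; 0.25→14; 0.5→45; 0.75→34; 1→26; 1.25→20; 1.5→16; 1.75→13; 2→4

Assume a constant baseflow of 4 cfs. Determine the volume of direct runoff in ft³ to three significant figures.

Direct-runoff ordinates (Q − Q_b): 0.0, 10.0, 41.0, 30.0, 22.0, 16.0, 12.0, 9.0, 0.0 cfs.
ΣQ_DR = 140.0 cfs.
With Δt = 0.25 h = 900 s, V = ΣQ_DR · Δt = 140.0 × 900 = 1.26 × 10^5 ft³.

V ≈ 1.26 × 10^5 ft³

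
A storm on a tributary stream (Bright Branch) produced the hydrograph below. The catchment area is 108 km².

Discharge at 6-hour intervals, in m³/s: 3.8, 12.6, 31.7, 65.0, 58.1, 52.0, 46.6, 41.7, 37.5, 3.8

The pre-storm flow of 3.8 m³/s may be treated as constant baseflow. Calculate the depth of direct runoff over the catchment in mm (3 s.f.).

d ≈ 63.0 mm

Direct runoff: 0.0, 8.8, 27.9, 61.2, 54.3, 48.2, 42.8, 37.9, 33.7, 0.0 m³/s; ΣQ_DR = 314.8 m³/s.
V = ΣQ_DR · Δt = 314.8 × 21600 s = 6.800 × 10^6 m³.
Over A = 108 km², depth = V / A = 63.0 mm.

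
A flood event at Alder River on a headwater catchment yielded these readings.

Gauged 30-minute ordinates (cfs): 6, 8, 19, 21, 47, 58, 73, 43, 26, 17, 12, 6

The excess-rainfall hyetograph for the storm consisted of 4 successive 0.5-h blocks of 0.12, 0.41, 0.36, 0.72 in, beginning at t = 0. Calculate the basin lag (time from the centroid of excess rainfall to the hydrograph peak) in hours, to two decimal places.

Centroid of excess rainfall: t_c = Σ P_i·t̄_i / ΣP_i = 1.2717 h (block centres at 0.25, 0.75, 1.25, 1.75 h).
Hydrograph peak occurs at t = 3 h, so basin lag t_L = 3 − 1.2717 = 1.73 h.

t_L ≈ 1.73 h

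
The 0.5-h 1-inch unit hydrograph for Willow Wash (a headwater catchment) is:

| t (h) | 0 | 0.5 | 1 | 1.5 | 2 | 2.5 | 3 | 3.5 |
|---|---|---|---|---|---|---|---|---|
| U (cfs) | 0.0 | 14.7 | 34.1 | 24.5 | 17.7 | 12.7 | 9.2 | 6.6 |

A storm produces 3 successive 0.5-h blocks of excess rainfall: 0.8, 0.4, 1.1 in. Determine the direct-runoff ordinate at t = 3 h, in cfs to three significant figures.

Q ≈ 31.9 cfs

By discrete convolution, Q_j = Σ (P_i / 1 in) · U_{j−i}.
At t = 3 h (j=6): Q = (0.8/1)·9.2 + (0.4/1)·12.7 + (1.1/1)·17.7 = 31.9 cfs.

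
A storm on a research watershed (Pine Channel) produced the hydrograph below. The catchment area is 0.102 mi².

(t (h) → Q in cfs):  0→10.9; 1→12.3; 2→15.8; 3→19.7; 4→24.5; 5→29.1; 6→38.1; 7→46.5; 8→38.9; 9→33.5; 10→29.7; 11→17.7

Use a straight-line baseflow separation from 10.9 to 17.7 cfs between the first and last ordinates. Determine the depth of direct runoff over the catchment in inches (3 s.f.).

d ≈ 2.20 in

Direct runoff: 0.00, 0.78, 3.66, 6.95, 11.13, 15.11, 23.49, 31.27, 23.05, 17.04, 12.62, 0.00 cfs; ΣQ_DR = 145.1 cfs.
V = ΣQ_DR · Δt = 145.1 × 3600 s = 5.224 × 10^5 ft³.
Over A = 0.102 mi², depth = V / A = 2.20 in.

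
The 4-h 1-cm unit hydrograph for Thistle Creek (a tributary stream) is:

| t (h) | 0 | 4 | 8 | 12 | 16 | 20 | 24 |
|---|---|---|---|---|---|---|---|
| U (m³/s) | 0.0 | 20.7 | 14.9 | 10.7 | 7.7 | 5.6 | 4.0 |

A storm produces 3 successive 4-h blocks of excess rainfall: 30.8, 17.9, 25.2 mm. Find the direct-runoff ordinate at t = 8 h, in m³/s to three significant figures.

Q ≈ 82.9 m³/s

By discrete convolution, Q_j = Σ (P_i / 10 mm) · U_{j−i}.
At t = 8 h (j=2): Q = (30.8/10)·14.9 + (17.9/10)·20.7 + (25.2/10)·0.0 = 82.9 m³/s.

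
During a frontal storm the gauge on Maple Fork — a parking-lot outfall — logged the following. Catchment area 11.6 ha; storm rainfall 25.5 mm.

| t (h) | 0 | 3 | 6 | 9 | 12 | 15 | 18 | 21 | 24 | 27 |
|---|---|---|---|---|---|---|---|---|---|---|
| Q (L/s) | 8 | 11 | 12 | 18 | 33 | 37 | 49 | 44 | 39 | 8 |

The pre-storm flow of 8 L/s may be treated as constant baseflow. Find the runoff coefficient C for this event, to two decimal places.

C ≈ 0.65

ΣQ_DR = 179.0 L/s; V = ΣQ_DR·Δt = 1.933 × 10^6 L.
Runoff depth d = V / A = 16.67 mm.
C = d / P = 16.67 / 25.5 = 0.65.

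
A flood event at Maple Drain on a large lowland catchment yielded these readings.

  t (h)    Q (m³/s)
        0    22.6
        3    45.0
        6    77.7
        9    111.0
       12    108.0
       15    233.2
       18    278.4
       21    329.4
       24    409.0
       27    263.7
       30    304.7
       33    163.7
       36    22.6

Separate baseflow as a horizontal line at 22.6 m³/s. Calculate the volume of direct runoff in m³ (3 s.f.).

Direct-runoff ordinates (Q − Q_b): 0.0, 22.4, 55.1, 88.4, 85.4, 210.6, 255.8, 306.8, 386.4, 241.1, 282.1, 141.1, 0.0 m³/s.
ΣQ_DR = 2075 m³/s.
With Δt = 3 h = 10800 s, V = ΣQ_DR · Δt = 2075 × 10800 = 2.24 × 10^7 m³.

V ≈ 2.24 × 10^7 m³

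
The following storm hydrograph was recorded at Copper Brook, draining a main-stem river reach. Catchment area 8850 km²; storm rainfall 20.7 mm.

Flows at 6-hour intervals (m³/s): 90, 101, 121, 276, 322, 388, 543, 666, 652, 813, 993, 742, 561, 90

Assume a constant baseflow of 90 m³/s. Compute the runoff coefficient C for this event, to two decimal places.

C ≈ 0.60

ΣQ_DR = 5098 m³/s; V = ΣQ_DR·Δt = 1.101 × 10^8 m³.
Runoff depth d = V / A = 12.44 mm.
C = d / P = 12.44 / 20.7 = 0.60.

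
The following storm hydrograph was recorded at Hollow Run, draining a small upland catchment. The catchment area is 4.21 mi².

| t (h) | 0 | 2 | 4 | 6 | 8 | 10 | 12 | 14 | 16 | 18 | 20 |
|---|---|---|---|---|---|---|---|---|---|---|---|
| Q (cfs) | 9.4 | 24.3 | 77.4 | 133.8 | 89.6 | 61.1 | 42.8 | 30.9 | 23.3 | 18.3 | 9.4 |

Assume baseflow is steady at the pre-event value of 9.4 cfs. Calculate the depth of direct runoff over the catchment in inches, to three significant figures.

Direct runoff: 0.0, 14.9, 68.0, 124.4, 80.2, 51.7, 33.4, 21.5, 13.9, 8.9, 0.0 cfs; ΣQ_DR = 416.9 cfs.
V = ΣQ_DR · Δt = 416.9 × 7200 s = 3.002 × 10^6 ft³.
Over A = 4.21 mi², depth = V / A = 0.307 in.

d ≈ 0.307 in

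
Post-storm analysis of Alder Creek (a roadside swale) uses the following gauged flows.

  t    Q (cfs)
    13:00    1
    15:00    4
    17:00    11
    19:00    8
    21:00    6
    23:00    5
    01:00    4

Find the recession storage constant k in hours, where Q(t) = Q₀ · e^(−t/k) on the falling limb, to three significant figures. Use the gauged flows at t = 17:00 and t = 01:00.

On the falling limb, Q drops from 11 to 4 cfs between t = 17:00 and t = 01:00 (Δt = 8 h).
k = −Δt / ln(Q₂/Q₁) = −8 / ln(4/11) = 7.91 h.

k ≈ 7.91 h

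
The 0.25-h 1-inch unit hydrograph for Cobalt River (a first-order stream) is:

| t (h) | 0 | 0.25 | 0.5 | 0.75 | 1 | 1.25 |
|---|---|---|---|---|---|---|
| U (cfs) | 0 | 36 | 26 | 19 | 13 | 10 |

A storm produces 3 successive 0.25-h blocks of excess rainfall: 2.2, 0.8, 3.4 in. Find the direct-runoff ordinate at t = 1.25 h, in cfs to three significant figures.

By discrete convolution, Q_j = Σ (P_i / 1 in) · U_{j−i}.
At t = 1.25 h (j=5): Q = (2.2/1)·10 + (0.8/1)·13 + (3.4/1)·19 = 97.0 cfs.

Q ≈ 97.0 cfs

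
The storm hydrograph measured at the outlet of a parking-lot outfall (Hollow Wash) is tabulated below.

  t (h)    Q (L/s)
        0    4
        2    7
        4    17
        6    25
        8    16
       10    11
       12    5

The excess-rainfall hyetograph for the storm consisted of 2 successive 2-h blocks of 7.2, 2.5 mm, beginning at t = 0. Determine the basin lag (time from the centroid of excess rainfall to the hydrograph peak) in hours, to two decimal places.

Centroid of excess rainfall: t_c = Σ P_i·t̄_i / ΣP_i = 1.5155 h (block centres at 1, 3 h).
Hydrograph peak occurs at t = 6 h, so basin lag t_L = 6 − 1.5155 = 4.48 h.

t_L ≈ 4.48 h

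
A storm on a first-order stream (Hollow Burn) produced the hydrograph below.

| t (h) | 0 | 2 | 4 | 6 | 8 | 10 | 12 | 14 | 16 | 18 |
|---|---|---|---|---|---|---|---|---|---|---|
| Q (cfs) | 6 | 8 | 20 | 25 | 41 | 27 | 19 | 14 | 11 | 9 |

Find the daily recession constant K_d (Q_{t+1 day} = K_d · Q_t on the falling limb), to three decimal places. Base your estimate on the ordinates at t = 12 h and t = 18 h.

Between t = 12 h and t = 18 h the flow falls from 19 to 9 cfs over 3×2 h = 6 h.
Per-interval ratio K = (9/19)^(1/3) = 0.7795; K_d = K^(24/2) = 0.050.

K_d ≈ 0.050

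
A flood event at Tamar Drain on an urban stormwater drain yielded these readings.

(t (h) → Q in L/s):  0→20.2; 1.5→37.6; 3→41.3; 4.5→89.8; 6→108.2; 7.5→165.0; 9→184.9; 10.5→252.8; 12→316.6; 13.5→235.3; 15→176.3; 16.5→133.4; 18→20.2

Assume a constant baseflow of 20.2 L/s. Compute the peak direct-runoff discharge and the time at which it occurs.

Q_p = 296.4 L/s at t = 12 h

Subtracting baseflow gives direct-runoff ordinates: 0.0, 17.4, 21.1, 69.6, 88.0, 144.8, 164.7, 232.6, 296.4, 215.1, 156.1, 113.2, 0.0 L/s.
The maximum is 296.4 L/s, occurring at the reading for t = 12 h.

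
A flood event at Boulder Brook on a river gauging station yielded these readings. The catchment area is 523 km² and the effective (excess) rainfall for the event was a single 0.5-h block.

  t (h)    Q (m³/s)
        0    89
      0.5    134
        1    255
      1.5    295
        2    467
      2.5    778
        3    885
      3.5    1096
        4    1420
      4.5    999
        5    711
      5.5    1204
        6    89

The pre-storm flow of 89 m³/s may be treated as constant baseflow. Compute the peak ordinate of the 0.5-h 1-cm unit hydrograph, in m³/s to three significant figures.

U_p ≈ 532 m³/s

Direct runoff: 0.0, 45.0, 166.0, 206.0, 378.0, 689.0, 796.0, 1007.0, 1331.0, 910.0, 622.0, 1115.0, 0.0 m³/s; ΣQ_DR = 7265 m³/s, peak = 1331.0 m³/s.
Runoff depth d = ΣQ_DR·Δt / A = 7265 × 1800 / (523 km²) = 25.00 mm.
The 1-cm UH is the DRH scaled by (10 mm)/d, so U_p = 1331.0 × 10/25.00 = 532 m³/s.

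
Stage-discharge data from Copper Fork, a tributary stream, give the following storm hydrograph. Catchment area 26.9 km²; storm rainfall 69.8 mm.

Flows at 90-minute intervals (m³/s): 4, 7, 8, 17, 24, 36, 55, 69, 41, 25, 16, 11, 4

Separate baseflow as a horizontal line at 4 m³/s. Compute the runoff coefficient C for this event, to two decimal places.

C ≈ 0.76

ΣQ_DR = 265.0 m³/s; V = ΣQ_DR·Δt = 1.431 × 10^6 m³.
Runoff depth d = V / A = 53.20 mm.
C = d / P = 53.20 / 69.8 = 0.76.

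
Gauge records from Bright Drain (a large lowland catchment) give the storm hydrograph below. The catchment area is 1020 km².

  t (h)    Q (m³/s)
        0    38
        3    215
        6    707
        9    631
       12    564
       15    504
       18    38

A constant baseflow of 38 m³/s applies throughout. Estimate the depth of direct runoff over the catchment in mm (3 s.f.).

d ≈ 25.7 mm

Direct runoff: 0.0, 177.0, 669.0, 593.0, 526.0, 466.0, 0.0 m³/s; ΣQ_DR = 2431 m³/s.
V = ΣQ_DR · Δt = 2431 × 10800 s = 2.625 × 10^7 m³.
Over A = 1020 km², depth = V / A = 25.7 mm.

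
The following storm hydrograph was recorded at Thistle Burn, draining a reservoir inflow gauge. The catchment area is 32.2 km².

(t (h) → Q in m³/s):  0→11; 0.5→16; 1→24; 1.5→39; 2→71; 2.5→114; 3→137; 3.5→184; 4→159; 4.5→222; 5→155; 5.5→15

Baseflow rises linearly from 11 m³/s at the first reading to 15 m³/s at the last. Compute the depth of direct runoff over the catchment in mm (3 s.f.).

Direct runoff: 0.00, 4.64, 12.27, 26.91, 58.55, 101.18, 123.82, 170.45, 145.09, 207.73, 140.36, 0.00 m³/s; ΣQ_DR = 991.0 m³/s.
V = ΣQ_DR · Δt = 991.0 × 1800 s = 1.784 × 10^6 m³.
Over A = 32.2 km², depth = V / A = 55.4 mm.

d ≈ 55.4 mm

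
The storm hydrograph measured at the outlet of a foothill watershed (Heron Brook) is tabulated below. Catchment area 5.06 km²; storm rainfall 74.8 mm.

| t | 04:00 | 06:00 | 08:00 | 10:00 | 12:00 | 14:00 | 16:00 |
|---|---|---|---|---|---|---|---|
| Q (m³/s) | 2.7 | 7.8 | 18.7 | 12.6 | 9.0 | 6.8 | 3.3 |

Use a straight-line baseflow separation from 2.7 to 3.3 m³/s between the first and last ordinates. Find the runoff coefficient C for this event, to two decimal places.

ΣQ_DR = 39.90 m³/s; V = ΣQ_DR·Δt = 2.873 × 10^5 m³.
Runoff depth d = V / A = 56.77 mm.
C = d / P = 56.77 / 74.8 = 0.76.

C ≈ 0.76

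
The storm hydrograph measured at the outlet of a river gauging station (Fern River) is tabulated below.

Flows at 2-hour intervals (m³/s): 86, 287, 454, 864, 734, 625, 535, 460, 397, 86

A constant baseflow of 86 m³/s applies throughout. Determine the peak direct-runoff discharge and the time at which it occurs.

Q_p = 778.0 m³/s at t = 6 h

Subtracting baseflow gives direct-runoff ordinates: 0.0, 201.0, 368.0, 778.0, 648.0, 539.0, 449.0, 374.0, 311.0, 0.0 m³/s.
The maximum is 778.0 m³/s, occurring at the reading for t = 6 h.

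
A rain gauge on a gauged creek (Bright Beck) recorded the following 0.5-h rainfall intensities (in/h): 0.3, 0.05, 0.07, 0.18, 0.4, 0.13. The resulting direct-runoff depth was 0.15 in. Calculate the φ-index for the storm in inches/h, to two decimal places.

Only the 2 blocks with intensity above φ contribute runoff: 0.3, 0.4 in/h.
Σ(I−φ)·Δt = d  ⇒  (0.3+0.4 − 2φ)·0.5 = 0.15
φ = (0.7000 − 0.15/0.5) / 2 = 0.20 in/h.

φ ≈ 0.20 in/h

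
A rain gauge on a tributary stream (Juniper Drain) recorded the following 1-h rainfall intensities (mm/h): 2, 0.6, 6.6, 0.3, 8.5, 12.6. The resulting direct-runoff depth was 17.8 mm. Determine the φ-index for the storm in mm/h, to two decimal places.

φ ≈ 3.30 mm/h

Only the 3 blocks with intensity above φ contribute runoff: 6.6, 8.5, 12.6 mm/h.
Σ(I−φ)·Δt = d  ⇒  (6.6+8.5+12.6 − 3φ)·1 = 17.8
φ = (27.70 − 17.8/1) / 3 = 3.30 mm/h.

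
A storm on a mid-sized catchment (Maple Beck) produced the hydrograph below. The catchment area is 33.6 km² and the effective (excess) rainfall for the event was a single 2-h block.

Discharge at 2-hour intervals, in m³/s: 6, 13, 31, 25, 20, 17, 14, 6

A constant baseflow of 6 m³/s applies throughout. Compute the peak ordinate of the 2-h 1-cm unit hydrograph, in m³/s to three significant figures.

Direct runoff: 0.0, 7.0, 25.0, 19.0, 14.0, 11.0, 8.0, 0.0 m³/s; ΣQ_DR = 84.00 m³/s, peak = 25.0 m³/s.
Runoff depth d = ΣQ_DR·Δt / A = 84.00 × 7200 / (33.6 km²) = 18.00 mm.
The 1-cm UH is the DRH scaled by (10 mm)/d, so U_p = 25.0 × 10/18.00 = 13.9 m³/s.

U_p ≈ 13.9 m³/s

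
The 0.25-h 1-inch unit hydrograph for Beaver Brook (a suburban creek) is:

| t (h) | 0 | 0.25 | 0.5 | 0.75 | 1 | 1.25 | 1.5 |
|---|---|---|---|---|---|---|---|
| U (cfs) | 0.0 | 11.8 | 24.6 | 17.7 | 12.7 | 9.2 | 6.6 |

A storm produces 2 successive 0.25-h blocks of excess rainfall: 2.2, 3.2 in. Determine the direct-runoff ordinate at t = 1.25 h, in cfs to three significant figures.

By discrete convolution, Q_j = Σ (P_i / 1 in) · U_{j−i}.
At t = 1.25 h (j=5): Q = (2.2/1)·9.2 + (3.2/1)·12.7 = 60.9 cfs.

Q ≈ 60.9 cfs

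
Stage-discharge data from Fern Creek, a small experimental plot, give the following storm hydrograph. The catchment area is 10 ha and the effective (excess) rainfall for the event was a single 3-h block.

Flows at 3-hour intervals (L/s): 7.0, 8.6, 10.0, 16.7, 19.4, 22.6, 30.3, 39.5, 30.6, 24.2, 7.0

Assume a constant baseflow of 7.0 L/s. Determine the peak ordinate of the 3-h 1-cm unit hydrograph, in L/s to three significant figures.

Direct runoff: 0.0, 1.6, 3.0, 9.7, 12.4, 15.6, 23.3, 32.5, 23.6, 17.2, 0.0 L/s; ΣQ_DR = 138.9 L/s, peak = 32.5 L/s.
Runoff depth d = ΣQ_DR·Δt / A = 138.9 × 10800 / (10 ha) = 15.00 mm.
The 1-cm UH is the DRH scaled by (10 mm)/d, so U_p = 32.5 × 10/15.00 = 21.7 L/s.

U_p ≈ 21.7 L/s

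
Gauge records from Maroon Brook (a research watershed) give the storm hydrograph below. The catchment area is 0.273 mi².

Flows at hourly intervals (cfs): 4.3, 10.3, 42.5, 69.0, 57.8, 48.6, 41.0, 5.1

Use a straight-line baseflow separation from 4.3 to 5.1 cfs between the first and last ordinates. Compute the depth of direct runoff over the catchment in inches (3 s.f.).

Direct runoff: 0.00, 5.89, 37.97, 64.36, 53.04, 43.73, 36.01, 0.00 cfs; ΣQ_DR = 241.0 cfs.
V = ΣQ_DR · Δt = 241.0 × 3600 s = 8.676 × 10^5 ft³.
Over A = 0.273 mi², depth = V / A = 1.37 in.

d ≈ 1.37 in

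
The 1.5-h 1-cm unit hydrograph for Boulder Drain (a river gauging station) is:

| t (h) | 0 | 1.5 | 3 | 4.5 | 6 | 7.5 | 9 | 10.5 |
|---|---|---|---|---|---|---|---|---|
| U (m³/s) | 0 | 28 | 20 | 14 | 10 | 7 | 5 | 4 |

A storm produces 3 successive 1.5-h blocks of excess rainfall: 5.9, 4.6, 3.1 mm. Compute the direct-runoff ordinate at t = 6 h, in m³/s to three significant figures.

Q ≈ 18.5 m³/s

By discrete convolution, Q_j = Σ (P_i / 10 mm) · U_{j−i}.
At t = 6 h (j=4): Q = (5.9/10)·10 + (4.6/10)·14 + (3.1/10)·20 = 18.5 m³/s.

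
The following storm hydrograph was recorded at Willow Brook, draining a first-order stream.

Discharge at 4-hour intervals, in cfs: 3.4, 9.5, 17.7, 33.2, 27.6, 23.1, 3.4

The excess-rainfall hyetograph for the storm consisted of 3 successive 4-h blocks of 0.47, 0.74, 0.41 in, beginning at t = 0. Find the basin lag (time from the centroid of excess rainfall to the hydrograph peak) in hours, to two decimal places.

Centroid of excess rainfall: t_c = Σ P_i·t̄_i / ΣP_i = 5.8519 h (block centres at 2, 6, 10 h).
Hydrograph peak occurs at t = 12 h, so basin lag t_L = 12 − 5.8519 = 6.15 h.

t_L ≈ 6.15 h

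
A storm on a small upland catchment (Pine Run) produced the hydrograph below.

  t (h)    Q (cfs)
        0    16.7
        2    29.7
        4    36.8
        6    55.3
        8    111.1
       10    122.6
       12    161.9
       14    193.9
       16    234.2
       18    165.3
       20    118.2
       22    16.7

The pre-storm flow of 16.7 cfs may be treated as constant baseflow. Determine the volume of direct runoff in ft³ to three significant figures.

V ≈ 7.65 × 10^6 ft³

Direct-runoff ordinates (Q − Q_b): 0.0, 13.0, 20.1, 38.6, 94.4, 105.9, 145.2, 177.2, 217.5, 148.6, 101.5, 0.0 cfs.
ΣQ_DR = 1062 cfs.
With Δt = 2 h = 7200 s, V = ΣQ_DR · Δt = 1062 × 7200 = 7.65 × 10^6 ft³.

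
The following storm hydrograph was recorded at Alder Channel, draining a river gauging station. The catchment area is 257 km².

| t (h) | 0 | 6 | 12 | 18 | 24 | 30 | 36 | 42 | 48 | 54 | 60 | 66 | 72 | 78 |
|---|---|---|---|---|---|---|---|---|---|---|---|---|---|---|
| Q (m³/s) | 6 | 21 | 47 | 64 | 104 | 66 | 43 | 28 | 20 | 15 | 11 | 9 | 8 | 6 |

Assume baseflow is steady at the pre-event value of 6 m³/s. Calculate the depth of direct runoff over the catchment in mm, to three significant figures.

d ≈ 30.6 mm

Direct runoff: 0.0, 15.0, 41.0, 58.0, 98.0, 60.0, 37.0, 22.0, 14.0, 9.0, 5.0, 3.0, 2.0, 0.0 m³/s; ΣQ_DR = 364.0 m³/s.
V = ΣQ_DR · Δt = 364.0 × 21600 s = 7.862 × 10^6 m³.
Over A = 257 km², depth = V / A = 30.6 mm.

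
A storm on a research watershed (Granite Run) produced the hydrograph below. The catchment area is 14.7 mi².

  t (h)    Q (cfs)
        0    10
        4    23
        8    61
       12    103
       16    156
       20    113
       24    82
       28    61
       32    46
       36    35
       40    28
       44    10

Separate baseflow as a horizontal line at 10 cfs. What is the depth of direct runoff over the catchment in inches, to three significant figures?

Direct runoff: 0.0, 13.0, 51.0, 93.0, 146.0, 103.0, 72.0, 51.0, 36.0, 25.0, 18.0, 0.0 cfs; ΣQ_DR = 608.0 cfs.
V = ΣQ_DR · Δt = 608.0 × 14400 s = 8.755 × 10^6 ft³.
Over A = 14.7 mi², depth = V / A = 0.256 in.

d ≈ 0.256 in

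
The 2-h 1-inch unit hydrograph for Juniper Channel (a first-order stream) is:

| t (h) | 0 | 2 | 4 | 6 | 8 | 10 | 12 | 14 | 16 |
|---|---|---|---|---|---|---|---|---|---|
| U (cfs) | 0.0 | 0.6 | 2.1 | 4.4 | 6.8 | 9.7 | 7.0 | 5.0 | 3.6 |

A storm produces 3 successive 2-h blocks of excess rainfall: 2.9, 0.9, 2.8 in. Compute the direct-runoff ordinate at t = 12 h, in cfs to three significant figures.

By discrete convolution, Q_j = Σ (P_i / 1 in) · U_{j−i}.
At t = 12 h (j=6): Q = (2.9/1)·7.0 + (0.9/1)·9.7 + (2.8/1)·6.8 = 48.1 cfs.

Q ≈ 48.1 cfs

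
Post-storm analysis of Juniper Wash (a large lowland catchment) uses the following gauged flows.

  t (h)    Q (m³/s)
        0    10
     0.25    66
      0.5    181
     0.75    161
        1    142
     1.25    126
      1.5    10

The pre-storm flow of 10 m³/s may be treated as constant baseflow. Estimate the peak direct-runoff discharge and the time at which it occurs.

Q_p = 171.0 m³/s at t = 0.5 h

Subtracting baseflow gives direct-runoff ordinates: 0.0, 56.0, 171.0, 151.0, 132.0, 116.0, 0.0 m³/s.
The maximum is 171.0 m³/s, occurring at the reading for t = 0.5 h.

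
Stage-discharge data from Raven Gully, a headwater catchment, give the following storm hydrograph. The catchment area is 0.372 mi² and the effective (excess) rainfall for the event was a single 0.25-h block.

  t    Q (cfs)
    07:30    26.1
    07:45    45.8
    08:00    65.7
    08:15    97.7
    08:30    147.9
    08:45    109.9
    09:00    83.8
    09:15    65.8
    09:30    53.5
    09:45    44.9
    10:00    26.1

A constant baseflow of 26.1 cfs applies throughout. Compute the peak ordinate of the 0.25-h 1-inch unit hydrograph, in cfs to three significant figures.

Direct runoff: 0.0, 19.7, 39.6, 71.6, 121.8, 83.8, 57.7, 39.7, 27.4, 18.8, 0.0 cfs; ΣQ_DR = 480.1 cfs, peak = 121.8 cfs.
Runoff depth d = ΣQ_DR·Δt / A = 480.1 × 900 / (0.372 mi²) = 0.5000 in.
The 1-inch UH is the DRH scaled by (1 in)/d, so U_p = 121.8 × 1/0.5000 = 244 cfs.

U_p ≈ 244 cfs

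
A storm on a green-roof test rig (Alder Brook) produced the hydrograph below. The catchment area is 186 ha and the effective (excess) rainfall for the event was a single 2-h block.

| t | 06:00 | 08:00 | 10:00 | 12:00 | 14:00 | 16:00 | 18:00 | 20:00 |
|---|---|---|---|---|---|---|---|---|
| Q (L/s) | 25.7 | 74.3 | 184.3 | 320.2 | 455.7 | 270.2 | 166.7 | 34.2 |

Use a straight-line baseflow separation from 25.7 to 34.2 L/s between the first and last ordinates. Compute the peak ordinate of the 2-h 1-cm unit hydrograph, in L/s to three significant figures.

U_p ≈ 850 L/s

Direct runoff: 0.00, 47.39, 156.17, 290.86, 425.14, 238.43, 133.71, 0.00 L/s; ΣQ_DR = 1292 L/s, peak = 425.14 L/s.
Runoff depth d = ΣQ_DR·Δt / A = 1292 × 7200 / (186 ha) = 5.000 mm.
The 1-cm UH is the DRH scaled by (10 mm)/d, so U_p = 425.14 × 10/5.000 = 850 L/s.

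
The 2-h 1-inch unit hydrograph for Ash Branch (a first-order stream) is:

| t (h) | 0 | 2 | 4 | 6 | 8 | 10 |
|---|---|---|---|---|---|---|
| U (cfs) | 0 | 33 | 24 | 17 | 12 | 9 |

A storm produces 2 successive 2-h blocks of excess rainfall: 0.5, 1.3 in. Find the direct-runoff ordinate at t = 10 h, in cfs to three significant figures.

By discrete convolution, Q_j = Σ (P_i / 1 in) · U_{j−i}.
At t = 10 h (j=5): Q = (0.5/1)·9 + (1.3/1)·12 = 20.1 cfs.

Q ≈ 20.1 cfs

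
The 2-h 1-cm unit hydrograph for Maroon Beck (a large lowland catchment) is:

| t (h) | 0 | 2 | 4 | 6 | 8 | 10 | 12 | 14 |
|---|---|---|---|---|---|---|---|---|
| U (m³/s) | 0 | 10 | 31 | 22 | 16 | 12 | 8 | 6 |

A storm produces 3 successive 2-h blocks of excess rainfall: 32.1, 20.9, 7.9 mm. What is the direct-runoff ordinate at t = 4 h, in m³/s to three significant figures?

By discrete convolution, Q_j = Σ (P_i / 10 mm) · U_{j−i}.
At t = 4 h (j=2): Q = (32.1/10)·31 + (20.9/10)·10 + (7.9/10)·0 = 120 m³/s.

Q ≈ 120 m³/s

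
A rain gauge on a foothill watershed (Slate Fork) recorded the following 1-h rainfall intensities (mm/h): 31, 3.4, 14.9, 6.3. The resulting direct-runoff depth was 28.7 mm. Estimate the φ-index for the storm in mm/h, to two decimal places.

Only the 2 blocks with intensity above φ contribute runoff: 31, 14.9 mm/h.
Σ(I−φ)·Δt = d  ⇒  (31+14.9 − 2φ)·1 = 28.7
φ = (45.90 − 28.7/1) / 2 = 8.60 mm/h.

φ ≈ 8.60 mm/h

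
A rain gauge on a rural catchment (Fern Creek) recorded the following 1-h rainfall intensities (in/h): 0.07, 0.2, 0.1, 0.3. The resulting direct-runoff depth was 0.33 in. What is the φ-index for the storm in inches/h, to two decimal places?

φ ≈ 0.09 in/h

Only the 3 blocks with intensity above φ contribute runoff: 0.2, 0.1, 0.3 in/h.
Σ(I−φ)·Δt = d  ⇒  (0.2+0.1+0.3 − 3φ)·1 = 0.33
φ = (0.6000 − 0.33/1) / 3 = 0.09 in/h.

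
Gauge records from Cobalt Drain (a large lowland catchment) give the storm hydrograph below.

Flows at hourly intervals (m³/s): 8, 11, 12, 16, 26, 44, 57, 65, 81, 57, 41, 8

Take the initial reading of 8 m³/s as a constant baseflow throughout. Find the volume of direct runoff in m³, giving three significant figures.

Direct-runoff ordinates (Q − Q_b): 0.0, 3.0, 4.0, 8.0, 18.0, 36.0, 49.0, 57.0, 73.0, 49.0, 33.0, 0.0 m³/s.
ΣQ_DR = 330.0 m³/s.
With Δt = 1 h = 3600 s, V = ΣQ_DR · Δt = 330.0 × 3600 = 1.19 × 10^6 m³.

V ≈ 1.19 × 10^6 m³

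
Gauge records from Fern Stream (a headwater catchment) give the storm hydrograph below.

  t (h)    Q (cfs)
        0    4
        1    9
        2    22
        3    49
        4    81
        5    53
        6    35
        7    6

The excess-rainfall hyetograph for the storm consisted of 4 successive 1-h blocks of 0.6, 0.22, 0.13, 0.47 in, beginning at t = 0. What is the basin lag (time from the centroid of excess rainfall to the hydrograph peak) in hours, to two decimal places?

Centroid of excess rainfall: t_c = Σ P_i·t̄_i / ΣP_i = 1.8310 h (block centres at 0.5, 1.5, 2.5, 3.5 h).
Hydrograph peak occurs at t = 4 h, so basin lag t_L = 4 − 1.8310 = 2.17 h.

t_L ≈ 2.17 h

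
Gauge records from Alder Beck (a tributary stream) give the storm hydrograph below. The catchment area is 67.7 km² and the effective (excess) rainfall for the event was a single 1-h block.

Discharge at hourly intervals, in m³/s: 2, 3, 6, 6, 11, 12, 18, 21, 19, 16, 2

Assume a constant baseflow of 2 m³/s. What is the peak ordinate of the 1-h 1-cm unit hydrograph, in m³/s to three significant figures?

U_p ≈ 38.0 m³/s

Direct runoff: 0.0, 1.0, 4.0, 4.0, 9.0, 10.0, 16.0, 19.0, 17.0, 14.0, 0.0 m³/s; ΣQ_DR = 94.00 m³/s, peak = 19.0 m³/s.
Runoff depth d = ΣQ_DR·Δt / A = 94.00 × 3600 / (67.7 km²) = 4.999 mm.
The 1-cm UH is the DRH scaled by (10 mm)/d, so U_p = 19.0 × 10/4.999 = 38.0 m³/s.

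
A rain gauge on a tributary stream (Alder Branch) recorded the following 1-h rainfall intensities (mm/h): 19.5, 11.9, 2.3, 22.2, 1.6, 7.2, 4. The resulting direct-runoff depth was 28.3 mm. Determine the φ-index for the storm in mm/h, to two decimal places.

Only the 3 blocks with intensity above φ contribute runoff: 19.5, 11.9, 22.2 mm/h.
Σ(I−φ)·Δt = d  ⇒  (19.5+11.9+22.2 − 3φ)·1 = 28.3
φ = (53.60 − 28.3/1) / 3 = 8.43 mm/h.

φ ≈ 8.43 mm/h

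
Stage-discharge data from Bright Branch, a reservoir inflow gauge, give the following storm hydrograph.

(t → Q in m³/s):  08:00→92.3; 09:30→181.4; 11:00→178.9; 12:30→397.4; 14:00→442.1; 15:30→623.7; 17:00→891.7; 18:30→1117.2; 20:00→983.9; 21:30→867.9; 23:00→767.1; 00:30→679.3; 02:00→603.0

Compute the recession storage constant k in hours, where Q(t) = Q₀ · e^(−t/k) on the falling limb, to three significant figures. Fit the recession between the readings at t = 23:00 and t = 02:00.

On the falling limb, Q drops from 767.1 to 603.0 m³/s between t = 23:00 and t = 02:00 (Δt = 3 h).
k = −Δt / ln(Q₂/Q₁) = −3 / ln(603.0/767.1) = 12.5 h.

k ≈ 12.5 h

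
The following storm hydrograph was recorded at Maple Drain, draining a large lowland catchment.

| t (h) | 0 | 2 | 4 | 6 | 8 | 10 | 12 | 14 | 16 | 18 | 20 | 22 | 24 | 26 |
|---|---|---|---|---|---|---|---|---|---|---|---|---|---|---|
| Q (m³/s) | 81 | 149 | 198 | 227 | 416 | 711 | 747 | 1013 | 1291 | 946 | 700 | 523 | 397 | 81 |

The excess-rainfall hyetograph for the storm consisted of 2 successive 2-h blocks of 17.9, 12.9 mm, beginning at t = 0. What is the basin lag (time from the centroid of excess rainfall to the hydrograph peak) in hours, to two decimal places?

t_L ≈ 14.16 h

Centroid of excess rainfall: t_c = Σ P_i·t̄_i / ΣP_i = 1.8377 h (block centres at 1, 3 h).
Hydrograph peak occurs at t = 16 h, so basin lag t_L = 16 − 1.8377 = 14.16 h.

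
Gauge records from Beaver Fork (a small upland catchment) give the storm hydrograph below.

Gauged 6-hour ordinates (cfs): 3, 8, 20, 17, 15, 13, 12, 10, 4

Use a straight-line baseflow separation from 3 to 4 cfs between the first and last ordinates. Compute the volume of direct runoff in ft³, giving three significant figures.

V ≈ 1.52 × 10^6 ft³

Direct-runoff ordinates (Q − Q_b): 0.00, 4.88, 16.75, 13.62, 11.50, 9.38, 8.25, 6.12, 0.00 cfs.
ΣQ_DR = 70.50 cfs.
With Δt = 6 h = 21600 s, V = ΣQ_DR · Δt = 70.50 × 21600 = 1.52 × 10^6 ft³.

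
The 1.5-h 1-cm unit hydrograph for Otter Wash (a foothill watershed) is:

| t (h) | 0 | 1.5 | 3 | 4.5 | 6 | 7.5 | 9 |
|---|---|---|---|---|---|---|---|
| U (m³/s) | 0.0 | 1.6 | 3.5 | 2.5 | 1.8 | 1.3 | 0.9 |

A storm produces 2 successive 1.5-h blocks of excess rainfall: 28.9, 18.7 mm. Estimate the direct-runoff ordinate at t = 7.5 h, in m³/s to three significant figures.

Q ≈ 7.12 m³/s

By discrete convolution, Q_j = Σ (P_i / 10 mm) · U_{j−i}.
At t = 7.5 h (j=5): Q = (28.9/10)·1.3 + (18.7/10)·1.8 = 7.12 m³/s.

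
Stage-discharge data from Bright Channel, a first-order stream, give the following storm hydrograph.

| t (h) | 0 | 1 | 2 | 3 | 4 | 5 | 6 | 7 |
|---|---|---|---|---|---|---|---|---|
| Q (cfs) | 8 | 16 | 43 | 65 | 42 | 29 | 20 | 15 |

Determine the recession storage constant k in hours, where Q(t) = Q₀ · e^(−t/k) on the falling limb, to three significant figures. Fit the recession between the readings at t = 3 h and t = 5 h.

On the falling limb, Q drops from 65 to 29 cfs between t = 3 h and t = 5 h (Δt = 2 h).
k = −Δt / ln(Q₂/Q₁) = −2 / ln(29/65) = 2.48 h.

k ≈ 2.48 h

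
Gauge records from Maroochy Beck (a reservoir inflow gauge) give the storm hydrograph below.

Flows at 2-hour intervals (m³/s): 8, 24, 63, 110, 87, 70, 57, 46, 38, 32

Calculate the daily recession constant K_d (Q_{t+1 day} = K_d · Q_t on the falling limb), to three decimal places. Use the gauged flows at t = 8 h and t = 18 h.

K_d ≈ 0.091

Between t = 8 h and t = 18 h the flow falls from 87 to 32 m³/s over 5×2 h = 10 h.
Per-interval ratio K = (32/87)^(1/5) = 0.8187; K_d = K^(24/2) = 0.091.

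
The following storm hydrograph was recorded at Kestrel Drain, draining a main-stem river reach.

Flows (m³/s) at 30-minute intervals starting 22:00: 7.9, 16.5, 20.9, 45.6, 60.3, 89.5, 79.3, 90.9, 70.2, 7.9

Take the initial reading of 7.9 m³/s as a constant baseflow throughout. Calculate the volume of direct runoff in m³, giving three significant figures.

V ≈ 7.38 × 10^5 m³

Direct-runoff ordinates (Q − Q_b): 0.0, 8.6, 13.0, 37.7, 52.4, 81.6, 71.4, 83.0, 62.3, 0.0 m³/s.
ΣQ_DR = 410.0 m³/s.
With Δt = 0.5 h = 1800 s, V = ΣQ_DR · Δt = 410.0 × 1800 = 7.38 × 10^5 m³.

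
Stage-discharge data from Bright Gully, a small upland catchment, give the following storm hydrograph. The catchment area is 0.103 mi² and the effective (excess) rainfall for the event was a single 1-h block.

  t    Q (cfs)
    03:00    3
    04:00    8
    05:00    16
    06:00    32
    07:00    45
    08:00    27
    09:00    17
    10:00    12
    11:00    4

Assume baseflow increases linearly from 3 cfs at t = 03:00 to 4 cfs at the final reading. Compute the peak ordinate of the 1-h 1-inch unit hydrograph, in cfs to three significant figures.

Direct runoff: 0.00, 4.88, 12.75, 28.62, 41.50, 23.38, 13.25, 8.12, 0.00 cfs; ΣQ_DR = 132.5 cfs, peak = 41.50 cfs.
Runoff depth d = ΣQ_DR·Δt / A = 132.5 × 3600 / (0.103 mi²) = 1.993 in.
The 1-inch UH is the DRH scaled by (1 in)/d, so U_p = 41.50 × 1/1.993 = 20.8 cfs.

U_p ≈ 20.8 cfs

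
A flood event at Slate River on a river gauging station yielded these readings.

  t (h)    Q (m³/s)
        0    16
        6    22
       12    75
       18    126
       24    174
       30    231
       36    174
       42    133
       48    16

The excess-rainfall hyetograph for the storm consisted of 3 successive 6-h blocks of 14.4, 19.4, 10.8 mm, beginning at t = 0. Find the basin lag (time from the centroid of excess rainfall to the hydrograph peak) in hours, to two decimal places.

Centroid of excess rainfall: t_c = Σ P_i·t̄_i / ΣP_i = 8.5157 h (block centres at 3, 9, 15 h).
Hydrograph peak occurs at t = 30 h, so basin lag t_L = 30 − 8.5157 = 21.48 h.

t_L ≈ 21.48 h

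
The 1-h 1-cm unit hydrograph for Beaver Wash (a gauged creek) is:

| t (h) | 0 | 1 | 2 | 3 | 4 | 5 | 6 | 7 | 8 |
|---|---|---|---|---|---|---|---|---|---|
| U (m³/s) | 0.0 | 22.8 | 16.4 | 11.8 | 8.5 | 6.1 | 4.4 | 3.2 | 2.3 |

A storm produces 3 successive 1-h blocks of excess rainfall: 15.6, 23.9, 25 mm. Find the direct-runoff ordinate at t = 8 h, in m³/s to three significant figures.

Q ≈ 22.2 m³/s

By discrete convolution, Q_j = Σ (P_i / 10 mm) · U_{j−i}.
At t = 8 h (j=8): Q = (15.6/10)·2.3 + (23.9/10)·3.2 + (25/10)·4.4 = 22.2 m³/s.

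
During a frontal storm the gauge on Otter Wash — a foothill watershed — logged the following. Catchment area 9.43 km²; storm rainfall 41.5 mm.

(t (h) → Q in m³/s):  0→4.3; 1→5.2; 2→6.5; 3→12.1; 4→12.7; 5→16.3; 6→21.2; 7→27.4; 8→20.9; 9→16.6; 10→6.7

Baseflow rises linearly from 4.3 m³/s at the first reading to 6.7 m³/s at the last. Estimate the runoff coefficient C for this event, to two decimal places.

ΣQ_DR = 89.40 m³/s; V = ΣQ_DR·Δt = 3.218 × 10^5 m³.
Runoff depth d = V / A = 34.13 mm.
C = d / P = 34.13 / 41.5 = 0.82.

C ≈ 0.82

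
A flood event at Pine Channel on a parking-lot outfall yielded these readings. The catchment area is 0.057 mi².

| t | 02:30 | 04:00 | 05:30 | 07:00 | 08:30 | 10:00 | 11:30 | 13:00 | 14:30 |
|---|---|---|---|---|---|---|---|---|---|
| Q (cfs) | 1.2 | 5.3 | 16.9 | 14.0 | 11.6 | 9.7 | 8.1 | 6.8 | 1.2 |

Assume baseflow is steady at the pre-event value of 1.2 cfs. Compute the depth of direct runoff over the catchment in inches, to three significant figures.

Direct runoff: 0.0, 4.1, 15.7, 12.8, 10.4, 8.5, 6.9, 5.6, 0.0 cfs; ΣQ_DR = 64.00 cfs.
V = ΣQ_DR · Δt = 64.00 × 5400 s = 3.456 × 10^5 ft³.
Over A = 0.057 mi², depth = V / A = 2.61 in.

d ≈ 2.61 in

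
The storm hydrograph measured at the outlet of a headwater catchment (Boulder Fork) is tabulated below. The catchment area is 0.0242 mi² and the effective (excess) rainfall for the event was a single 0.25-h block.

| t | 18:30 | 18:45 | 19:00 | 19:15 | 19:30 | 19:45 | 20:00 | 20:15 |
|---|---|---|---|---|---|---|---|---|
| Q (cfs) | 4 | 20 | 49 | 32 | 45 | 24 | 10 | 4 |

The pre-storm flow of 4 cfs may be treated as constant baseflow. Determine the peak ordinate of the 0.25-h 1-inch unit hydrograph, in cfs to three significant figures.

Direct runoff: 0.0, 16.0, 45.0, 28.0, 41.0, 20.0, 6.0, 0.0 cfs; ΣQ_DR = 156.0 cfs, peak = 45.0 cfs.
Runoff depth d = ΣQ_DR·Δt / A = 156.0 × 900 / (0.0242 mi²) = 2.497 in.
The 1-inch UH is the DRH scaled by (1 in)/d, so U_p = 45.0 × 1/2.497 = 18.0 cfs.

U_p ≈ 18.0 cfs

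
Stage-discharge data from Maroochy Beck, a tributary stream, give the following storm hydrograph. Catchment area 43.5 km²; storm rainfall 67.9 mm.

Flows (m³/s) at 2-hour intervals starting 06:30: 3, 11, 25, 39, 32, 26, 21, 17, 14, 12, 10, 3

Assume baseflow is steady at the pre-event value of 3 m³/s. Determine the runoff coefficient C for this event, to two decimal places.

C ≈ 0.43

ΣQ_DR = 177.0 m³/s; V = ΣQ_DR·Δt = 1.274 × 10^6 m³.
Runoff depth d = V / A = 29.30 mm.
C = d / P = 29.30 / 67.9 = 0.43.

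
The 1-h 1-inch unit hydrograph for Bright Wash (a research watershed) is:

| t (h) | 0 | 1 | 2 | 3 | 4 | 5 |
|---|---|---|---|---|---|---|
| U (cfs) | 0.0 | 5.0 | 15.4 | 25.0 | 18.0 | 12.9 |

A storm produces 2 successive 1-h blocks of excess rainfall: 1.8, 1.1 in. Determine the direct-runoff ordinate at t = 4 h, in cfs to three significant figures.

Q ≈ 59.9 cfs

By discrete convolution, Q_j = Σ (P_i / 1 in) · U_{j−i}.
At t = 4 h (j=4): Q = (1.8/1)·18.0 + (1.1/1)·25.0 = 59.9 cfs.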